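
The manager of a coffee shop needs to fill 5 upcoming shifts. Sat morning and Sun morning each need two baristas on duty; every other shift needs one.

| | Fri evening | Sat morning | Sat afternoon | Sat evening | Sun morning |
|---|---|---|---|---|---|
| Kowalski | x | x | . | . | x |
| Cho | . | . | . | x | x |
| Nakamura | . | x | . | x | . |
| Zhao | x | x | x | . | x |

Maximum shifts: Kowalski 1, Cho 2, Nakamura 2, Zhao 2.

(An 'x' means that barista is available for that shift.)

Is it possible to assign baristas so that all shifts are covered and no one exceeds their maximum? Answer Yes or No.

Total capacity is 7 and 7 slots are needed, so capacity alone doesn't rule it out.
Shifts {Fri evening, Sat morning, Sat afternoon, Sun morning} need 6 worker-slots in total, but the baristas available for any of those shifts (Kowalski, Cho, Nakamura, and Zhao) can supply at most 5 among them. So no valid schedule exists.

No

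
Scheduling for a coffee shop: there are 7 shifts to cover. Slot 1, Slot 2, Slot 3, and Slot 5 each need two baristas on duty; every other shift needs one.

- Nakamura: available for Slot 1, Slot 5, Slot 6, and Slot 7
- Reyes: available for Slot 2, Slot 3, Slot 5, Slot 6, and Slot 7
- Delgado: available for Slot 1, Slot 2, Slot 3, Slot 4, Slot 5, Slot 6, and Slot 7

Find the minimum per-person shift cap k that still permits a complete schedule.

With 3 baristas and 11 worker-slots to fill, someone must work at least ⌈11/3⌉ = 4 shifts, so k ≥ 4.
k = 4 works: Slot 1→Nakamura+Delgado, Slot 2→Reyes+Delgado, Slot 3→Reyes+Delgado, Slot 4→Delgado, Slot 5→Nakamura+Reyes, Slot 6→Nakamura, Slot 7→Nakamura.
Loads: Nakamura 4, Reyes 3, Delgado 4 — all ≤ 4.

4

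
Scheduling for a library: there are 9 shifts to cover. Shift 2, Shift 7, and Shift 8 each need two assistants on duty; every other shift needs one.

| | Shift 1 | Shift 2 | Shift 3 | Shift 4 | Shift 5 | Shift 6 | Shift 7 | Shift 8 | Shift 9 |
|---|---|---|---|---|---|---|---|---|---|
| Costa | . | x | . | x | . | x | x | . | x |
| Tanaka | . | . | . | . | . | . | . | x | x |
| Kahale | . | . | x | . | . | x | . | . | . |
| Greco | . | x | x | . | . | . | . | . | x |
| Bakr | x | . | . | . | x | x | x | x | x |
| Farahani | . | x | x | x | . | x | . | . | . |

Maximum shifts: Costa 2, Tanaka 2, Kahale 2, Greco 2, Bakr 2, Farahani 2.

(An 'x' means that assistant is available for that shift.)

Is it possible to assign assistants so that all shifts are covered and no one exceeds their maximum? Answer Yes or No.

Total capacity is 12 and 12 slots are needed, so capacity alone doesn't rule it out.
Shifts {Shift 1, Shift 5, Shift 7} need 4 worker-slots in total, but the assistants available for any of those shifts (Costa and Bakr) can supply at most 3 among them. So no valid schedule exists.

No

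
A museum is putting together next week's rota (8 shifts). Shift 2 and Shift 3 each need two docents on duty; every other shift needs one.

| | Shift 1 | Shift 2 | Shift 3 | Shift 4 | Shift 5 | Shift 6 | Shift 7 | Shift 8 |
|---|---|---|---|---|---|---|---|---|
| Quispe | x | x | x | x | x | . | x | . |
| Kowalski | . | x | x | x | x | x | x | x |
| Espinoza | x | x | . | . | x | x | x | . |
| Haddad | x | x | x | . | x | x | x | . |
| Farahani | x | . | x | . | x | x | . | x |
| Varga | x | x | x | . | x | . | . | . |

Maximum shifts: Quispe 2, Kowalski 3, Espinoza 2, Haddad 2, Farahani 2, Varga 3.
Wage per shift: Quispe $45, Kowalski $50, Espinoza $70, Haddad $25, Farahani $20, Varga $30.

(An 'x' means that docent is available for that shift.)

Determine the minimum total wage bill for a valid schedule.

$320

Picking the cheapest available docent for each shift independently would cost $250, but that ignores the shift limits.
An optimal schedule: Shift 1→Haddad, Shift 2→Varga+Quispe, Shift 3→Varga+Kowalski, Shift 4→Quispe, Shift 5→Varga, Shift 6→Farahani, Shift 7→Haddad, Shift 8→Farahani.
Total: 25 + 30 + 45 + 30 + 50 + 45 + 30 + 20 + 25 + 20 = $320.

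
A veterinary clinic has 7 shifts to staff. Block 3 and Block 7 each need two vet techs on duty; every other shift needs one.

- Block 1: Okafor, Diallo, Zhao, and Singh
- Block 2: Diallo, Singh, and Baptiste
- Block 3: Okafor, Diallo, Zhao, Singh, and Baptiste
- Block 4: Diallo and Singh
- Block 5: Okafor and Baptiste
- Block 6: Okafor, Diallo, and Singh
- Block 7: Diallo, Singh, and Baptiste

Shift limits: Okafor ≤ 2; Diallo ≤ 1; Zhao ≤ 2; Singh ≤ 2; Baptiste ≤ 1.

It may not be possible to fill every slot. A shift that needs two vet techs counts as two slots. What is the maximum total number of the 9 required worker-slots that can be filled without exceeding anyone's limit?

Total capacity across all vet techs is 2+1+2+2+1 = 8, and 9 slots are needed, so at most 8 can be filled.
An assignment achieving 8: Block 1→Zhao, Block 2→Singh, Block 3→Zhao, Block 4→Diallo, Block 5→Okafor, Block 6→Okafor, Block 7→Singh+Baptiste.
Loads: Okafor 2/2, Diallo 1/1, Zhao 2/2, Singh 2/2, Baptiste 1/1.

8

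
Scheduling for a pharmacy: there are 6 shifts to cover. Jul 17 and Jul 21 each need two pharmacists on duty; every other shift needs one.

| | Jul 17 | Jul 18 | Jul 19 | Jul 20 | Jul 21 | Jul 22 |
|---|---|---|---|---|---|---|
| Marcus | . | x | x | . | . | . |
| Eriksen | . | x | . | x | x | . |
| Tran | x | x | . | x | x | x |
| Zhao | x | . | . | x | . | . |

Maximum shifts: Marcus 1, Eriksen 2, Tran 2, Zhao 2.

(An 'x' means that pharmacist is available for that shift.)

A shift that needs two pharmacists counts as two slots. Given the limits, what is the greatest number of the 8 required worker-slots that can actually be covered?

Total capacity across all pharmacists is 1+2+2+2 = 7, and 8 slots are needed, so at most 7 can be filled.
An assignment achieving 7: Jul 17→Tran+Zhao, Jul 18→Eriksen, Jul 19→Marcus, Jul 20→Zhao, Jul 21→Eriksen, Jul 22→Tran.
Loads: Marcus 1/1, Eriksen 2/2, Tran 2/2, Zhao 2/2.

7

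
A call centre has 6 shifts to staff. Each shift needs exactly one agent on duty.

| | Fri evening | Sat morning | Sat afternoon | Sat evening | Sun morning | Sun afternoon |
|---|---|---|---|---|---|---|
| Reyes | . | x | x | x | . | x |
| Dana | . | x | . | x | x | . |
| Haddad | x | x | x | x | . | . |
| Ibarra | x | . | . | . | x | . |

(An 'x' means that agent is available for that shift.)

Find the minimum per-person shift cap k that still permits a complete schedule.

With 4 agents and 6 worker-slots to fill, someone must work at least ⌈6/4⌉ = 2 shifts, so k ≥ 2.
k = 2 works: Fri evening→Haddad, Sat morning→Dana, Sat afternoon→Reyes, Sat evening→Haddad, Sun morning→Dana, Sun afternoon→Reyes.
Loads: Reyes 2, Dana 2, Haddad 2, Ibarra 0 — all ≤ 2.

2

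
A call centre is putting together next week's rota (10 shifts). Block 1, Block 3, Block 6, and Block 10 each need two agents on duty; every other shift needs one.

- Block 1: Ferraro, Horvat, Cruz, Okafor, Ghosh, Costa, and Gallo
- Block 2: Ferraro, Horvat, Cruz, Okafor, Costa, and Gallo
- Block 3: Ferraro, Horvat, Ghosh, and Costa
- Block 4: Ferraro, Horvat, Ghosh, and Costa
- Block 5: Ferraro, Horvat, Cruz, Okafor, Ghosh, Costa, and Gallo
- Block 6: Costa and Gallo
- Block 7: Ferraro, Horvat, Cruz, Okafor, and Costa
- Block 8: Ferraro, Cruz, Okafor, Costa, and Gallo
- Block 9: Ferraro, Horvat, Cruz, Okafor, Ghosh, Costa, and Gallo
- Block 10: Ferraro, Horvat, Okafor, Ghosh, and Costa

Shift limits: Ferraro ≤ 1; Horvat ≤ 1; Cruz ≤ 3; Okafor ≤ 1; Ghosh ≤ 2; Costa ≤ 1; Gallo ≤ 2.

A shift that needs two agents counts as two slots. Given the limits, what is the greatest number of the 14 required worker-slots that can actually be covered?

Total capacity across all agents is 1+1+3+1+2+1+2 = 11, and 14 slots are needed, so at most 11 can be filled.
An assignment achieving 11: Block 1→Gallo, Block 2→Cruz, Block 3→Ferraro+Horvat, Block 4→Ghosh, Block 6→Costa+Gallo, Block 7→Cruz, Block 8→Cruz, Block 10→Okafor+Ghosh.
Loads: Ferraro 1/1, Horvat 1/1, Cruz 3/3, Okafor 1/1, Ghosh 2/2, Costa 1/1, Gallo 2/2.

11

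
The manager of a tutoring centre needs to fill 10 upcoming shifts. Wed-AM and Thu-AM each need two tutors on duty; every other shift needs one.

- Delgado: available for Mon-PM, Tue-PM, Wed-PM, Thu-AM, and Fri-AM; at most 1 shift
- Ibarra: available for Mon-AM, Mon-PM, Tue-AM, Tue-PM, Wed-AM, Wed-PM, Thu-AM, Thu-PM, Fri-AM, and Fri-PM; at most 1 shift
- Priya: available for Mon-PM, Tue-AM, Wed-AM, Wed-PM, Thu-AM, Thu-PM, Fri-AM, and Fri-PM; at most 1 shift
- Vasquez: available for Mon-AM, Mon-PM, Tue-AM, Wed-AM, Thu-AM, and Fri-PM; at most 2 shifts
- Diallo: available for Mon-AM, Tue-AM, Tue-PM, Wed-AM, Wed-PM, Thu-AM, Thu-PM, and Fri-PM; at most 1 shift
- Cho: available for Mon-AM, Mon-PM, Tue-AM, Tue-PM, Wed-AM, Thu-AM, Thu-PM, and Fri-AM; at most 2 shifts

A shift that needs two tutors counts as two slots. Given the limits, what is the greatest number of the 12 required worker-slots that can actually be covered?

Total capacity across all tutors is 1+1+1+2+1+2 = 8, and 12 slots are needed, so at most 8 can be filled.
An assignment achieving 8: Mon-AM→Ibarra, Mon-PM→Vasquez, Tue-AM→Cho, Tue-PM→Delgado, Wed-PM→Priya, Thu-PM→Diallo, Fri-AM→Cho, Fri-PM→Vasquez.
Loads: Delgado 1/1, Ibarra 1/1, Priya 1/1, Vasquez 2/2, Diallo 1/1, Cho 2/2.

8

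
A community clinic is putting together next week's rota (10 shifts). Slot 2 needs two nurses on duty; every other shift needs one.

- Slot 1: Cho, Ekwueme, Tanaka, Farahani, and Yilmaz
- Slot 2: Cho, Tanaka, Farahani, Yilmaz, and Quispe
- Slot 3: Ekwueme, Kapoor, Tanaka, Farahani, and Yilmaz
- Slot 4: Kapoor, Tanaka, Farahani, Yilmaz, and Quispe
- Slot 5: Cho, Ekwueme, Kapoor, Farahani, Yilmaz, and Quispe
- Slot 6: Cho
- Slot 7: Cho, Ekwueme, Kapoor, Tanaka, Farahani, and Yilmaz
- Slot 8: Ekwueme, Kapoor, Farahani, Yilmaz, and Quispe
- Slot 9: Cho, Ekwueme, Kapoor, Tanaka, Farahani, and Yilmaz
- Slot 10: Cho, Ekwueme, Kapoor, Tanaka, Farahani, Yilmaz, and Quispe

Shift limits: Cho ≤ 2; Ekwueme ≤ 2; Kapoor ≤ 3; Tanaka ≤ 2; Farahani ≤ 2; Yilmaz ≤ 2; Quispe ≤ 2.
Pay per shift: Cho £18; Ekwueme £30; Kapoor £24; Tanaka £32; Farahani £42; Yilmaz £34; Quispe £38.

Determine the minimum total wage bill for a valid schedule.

Slot 6 can only be covered by Cho, so that assignment is forced.
Picking the cheapest available nurse for each shift independently would cost £230, but that ignores the shift limits.
An optimal schedule: Slot 1→Cho, Slot 2→Tanaka+Yilmaz, Slot 3→Kapoor, Slot 4→Kapoor, Slot 5→Ekwueme, Slot 6→Cho, Slot 7→Ekwueme, Slot 8→Kapoor, Slot 9→Tanaka, Slot 10→Yilmaz.
Total: 18 + 32 + 34 + 24 + 24 + 30 + 18 + 30 + 24 + 32 + 34 = £300.

£300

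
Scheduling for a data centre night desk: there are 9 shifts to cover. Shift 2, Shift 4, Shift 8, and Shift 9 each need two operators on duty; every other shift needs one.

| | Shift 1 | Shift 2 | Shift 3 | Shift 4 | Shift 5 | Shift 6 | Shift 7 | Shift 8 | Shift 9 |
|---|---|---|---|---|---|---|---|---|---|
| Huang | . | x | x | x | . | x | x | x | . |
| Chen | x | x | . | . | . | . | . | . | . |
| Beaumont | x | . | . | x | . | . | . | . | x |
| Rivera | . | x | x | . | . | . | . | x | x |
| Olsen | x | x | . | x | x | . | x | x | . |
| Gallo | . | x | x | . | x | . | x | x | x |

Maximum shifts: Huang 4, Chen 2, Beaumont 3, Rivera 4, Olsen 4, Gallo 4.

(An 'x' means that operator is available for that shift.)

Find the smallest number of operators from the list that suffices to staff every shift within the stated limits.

4

13 slots to fill and no one can take more than 4, so at least ⌈13/4⌉ = 4 operators are needed.
Huang, Beaumont, Rivera, and Olsen alone can cover everything: Shift 1→Beaumont, Shift 2→Huang+Rivera, Shift 3→Huang, Shift 4→Beaumont+Olsen, Shift 5→Olsen, Shift 6→Huang, Shift 7→Huang, Shift 8→Rivera+Olsen, Shift 9→Beaumont+Rivera.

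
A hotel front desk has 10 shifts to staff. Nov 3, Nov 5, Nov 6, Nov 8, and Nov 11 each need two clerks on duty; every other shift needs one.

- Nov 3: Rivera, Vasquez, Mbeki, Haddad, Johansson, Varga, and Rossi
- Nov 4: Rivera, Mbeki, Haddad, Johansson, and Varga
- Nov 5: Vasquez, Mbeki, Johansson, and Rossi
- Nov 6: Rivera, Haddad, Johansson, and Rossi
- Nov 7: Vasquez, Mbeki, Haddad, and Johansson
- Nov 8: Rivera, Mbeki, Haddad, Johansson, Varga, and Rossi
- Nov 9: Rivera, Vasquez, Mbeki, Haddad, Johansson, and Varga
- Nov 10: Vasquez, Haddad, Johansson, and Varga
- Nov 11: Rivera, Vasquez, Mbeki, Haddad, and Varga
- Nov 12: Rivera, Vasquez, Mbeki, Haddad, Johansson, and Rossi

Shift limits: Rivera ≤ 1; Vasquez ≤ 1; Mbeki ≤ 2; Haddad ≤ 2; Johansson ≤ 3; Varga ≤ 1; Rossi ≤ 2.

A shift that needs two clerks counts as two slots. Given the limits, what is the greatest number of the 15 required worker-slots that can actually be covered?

12

Total capacity across all clerks is 1+1+2+2+3+1+2 = 12, and 15 slots are needed, so at most 12 can be filled.
An assignment achieving 12: Nov 4→Johansson, Nov 5→Vasquez+Mbeki, Nov 6→Rivera+Haddad, Nov 7→Mbeki, Nov 8→Johansson+Rossi, Nov 9→Johansson, Nov 10→Haddad, Nov 11→Varga, Nov 12→Rossi.
Loads: Rivera 1/1, Vasquez 1/1, Mbeki 2/2, Haddad 2/2, Johansson 3/3, Varga 1/1, Rossi 2/2.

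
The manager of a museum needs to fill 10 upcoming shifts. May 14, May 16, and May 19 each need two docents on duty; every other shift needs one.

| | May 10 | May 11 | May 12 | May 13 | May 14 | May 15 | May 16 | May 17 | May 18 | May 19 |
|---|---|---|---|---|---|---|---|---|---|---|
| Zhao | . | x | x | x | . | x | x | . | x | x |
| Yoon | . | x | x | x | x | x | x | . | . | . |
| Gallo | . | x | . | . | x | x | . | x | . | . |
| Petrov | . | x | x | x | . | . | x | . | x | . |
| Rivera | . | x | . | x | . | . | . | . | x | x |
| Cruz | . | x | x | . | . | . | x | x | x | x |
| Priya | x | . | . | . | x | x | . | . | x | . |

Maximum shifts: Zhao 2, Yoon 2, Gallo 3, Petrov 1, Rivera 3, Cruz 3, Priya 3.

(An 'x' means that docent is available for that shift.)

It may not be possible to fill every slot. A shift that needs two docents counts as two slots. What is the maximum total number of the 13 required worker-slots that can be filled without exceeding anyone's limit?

13

Total capacity across all docents is 2+2+3+1+3+3+3 = 17, and 13 slots are needed, so at most 13 can be filled.
An assignment achieving 13: May 10→Priya, May 11→Rivera, May 12→Zhao, May 13→Yoon, May 14→Yoon+Gallo, May 15→Gallo, May 16→Petrov+Cruz, May 17→Gallo, May 18→Rivera, May 19→Zhao+Rivera.
Loads: Zhao 2/2, Yoon 2/2, Gallo 3/3, Petrov 1/1, Rivera 3/3, Cruz 1/3, Priya 1/3.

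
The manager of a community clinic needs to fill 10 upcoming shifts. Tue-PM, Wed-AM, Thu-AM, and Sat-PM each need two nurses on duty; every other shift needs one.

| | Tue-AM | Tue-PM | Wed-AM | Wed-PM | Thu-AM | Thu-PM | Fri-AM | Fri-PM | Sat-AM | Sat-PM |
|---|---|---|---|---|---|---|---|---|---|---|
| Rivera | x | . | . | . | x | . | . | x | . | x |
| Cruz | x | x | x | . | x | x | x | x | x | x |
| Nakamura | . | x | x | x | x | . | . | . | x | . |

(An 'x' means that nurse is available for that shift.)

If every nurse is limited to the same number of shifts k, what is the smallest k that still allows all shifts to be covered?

With 3 nurses and 14 worker-slots to fill, someone must work at least ⌈14/3⌉ = 5 shifts, so k ≥ 5.
k = 5 works: Tue-AM→Rivera, Tue-PM→Cruz+Nakamura, Wed-AM→Cruz+Nakamura, Wed-PM→Nakamura, Thu-AM→Rivera+Nakamura, Thu-PM→Cruz, Fri-AM→Cruz, Fri-PM→Rivera, Sat-AM→Nakamura, Sat-PM→Rivera+Cruz.
Loads: Rivera 4, Cruz 5, Nakamura 5 — all ≤ 5.

5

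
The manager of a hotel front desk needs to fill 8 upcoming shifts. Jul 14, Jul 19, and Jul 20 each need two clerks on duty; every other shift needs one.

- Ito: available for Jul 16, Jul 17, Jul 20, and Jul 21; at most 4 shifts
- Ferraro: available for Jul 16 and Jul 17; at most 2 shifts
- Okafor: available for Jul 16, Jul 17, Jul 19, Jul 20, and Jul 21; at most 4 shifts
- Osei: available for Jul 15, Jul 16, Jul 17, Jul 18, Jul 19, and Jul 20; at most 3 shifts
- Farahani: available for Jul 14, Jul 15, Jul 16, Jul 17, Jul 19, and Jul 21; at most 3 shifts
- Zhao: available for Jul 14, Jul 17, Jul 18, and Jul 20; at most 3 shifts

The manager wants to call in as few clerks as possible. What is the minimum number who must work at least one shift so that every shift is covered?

11 slots to fill and no one can take more than 4, so at least ⌈11/4⌉ = 3 clerks are needed.
No set of 3 clerks can cover every shift (each such set leaves at least one shift with no one available or exceeds a cap).
Ito, Okafor, Farahani, and Zhao alone can cover everything: Jul 14→Farahani+Zhao, Jul 15→Farahani, Jul 16→Ito, Jul 17→Ito, Jul 18→Zhao, Jul 19→Okafor+Farahani, Jul 20→Ito+Okafor, Jul 21→Ito.

4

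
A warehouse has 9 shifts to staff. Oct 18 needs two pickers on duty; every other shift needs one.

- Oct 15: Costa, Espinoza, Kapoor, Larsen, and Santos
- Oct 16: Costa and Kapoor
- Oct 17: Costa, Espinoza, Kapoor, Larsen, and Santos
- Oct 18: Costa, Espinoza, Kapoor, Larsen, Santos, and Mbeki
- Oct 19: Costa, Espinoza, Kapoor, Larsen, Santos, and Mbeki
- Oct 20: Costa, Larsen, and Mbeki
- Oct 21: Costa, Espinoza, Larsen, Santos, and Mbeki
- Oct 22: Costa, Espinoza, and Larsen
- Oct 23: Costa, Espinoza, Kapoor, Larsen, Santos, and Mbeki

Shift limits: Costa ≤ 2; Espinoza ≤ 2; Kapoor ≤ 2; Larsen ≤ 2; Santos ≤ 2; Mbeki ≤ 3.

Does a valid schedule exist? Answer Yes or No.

One valid schedule: Oct 15→Espinoza, Oct 16→Costa, Oct 17→Kapoor, Oct 18→Santos+Mbeki, Oct 19→Kapoor, Oct 20→Costa, Oct 21→Larsen, Oct 22→Espinoza, Oct 23→Larsen.
Loads: Costa 2/2, Espinoza 2/2, Kapoor 2/2, Larsen 2/2, Santos 1/2, Mbeki 1/3 — all within limits.

Yes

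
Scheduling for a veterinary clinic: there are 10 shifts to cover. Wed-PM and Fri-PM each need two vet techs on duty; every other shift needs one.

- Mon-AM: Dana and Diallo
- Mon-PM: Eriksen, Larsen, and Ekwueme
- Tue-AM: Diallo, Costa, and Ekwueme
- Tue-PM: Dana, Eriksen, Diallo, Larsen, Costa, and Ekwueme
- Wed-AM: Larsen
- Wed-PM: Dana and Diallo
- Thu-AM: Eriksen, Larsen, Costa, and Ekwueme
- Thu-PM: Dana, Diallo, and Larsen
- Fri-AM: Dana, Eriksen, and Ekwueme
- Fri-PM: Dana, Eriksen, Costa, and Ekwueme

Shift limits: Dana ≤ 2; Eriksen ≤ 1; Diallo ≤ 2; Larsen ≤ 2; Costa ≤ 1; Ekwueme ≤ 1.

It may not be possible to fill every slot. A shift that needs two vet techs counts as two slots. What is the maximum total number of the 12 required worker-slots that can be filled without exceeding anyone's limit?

9

Total capacity across all vet techs is 2+1+2+2+1+1 = 9, and 12 slots are needed, so at most 9 can be filled.
An assignment achieving 9: Mon-AM→Dana, Mon-PM→Eriksen, Tue-AM→Diallo, Wed-AM→Larsen, Wed-PM→Dana+Diallo, Thu-AM→Costa, Thu-PM→Larsen, Fri-AM→Ekwueme.
Loads: Dana 2/2, Eriksen 1/1, Diallo 2/2, Larsen 2/2, Costa 1/1, Ekwueme 1/1.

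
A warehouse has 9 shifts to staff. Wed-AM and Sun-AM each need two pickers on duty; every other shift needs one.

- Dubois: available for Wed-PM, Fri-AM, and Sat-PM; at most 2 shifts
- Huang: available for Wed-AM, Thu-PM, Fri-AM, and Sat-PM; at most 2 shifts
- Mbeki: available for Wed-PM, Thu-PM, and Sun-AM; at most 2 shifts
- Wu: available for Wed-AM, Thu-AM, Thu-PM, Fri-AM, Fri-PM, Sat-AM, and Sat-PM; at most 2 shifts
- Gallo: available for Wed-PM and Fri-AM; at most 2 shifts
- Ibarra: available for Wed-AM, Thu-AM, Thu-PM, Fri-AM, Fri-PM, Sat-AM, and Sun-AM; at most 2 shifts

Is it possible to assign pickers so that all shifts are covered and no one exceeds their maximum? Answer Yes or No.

No

Total capacity is 12 and 11 slots are needed, so capacity alone doesn't rule it out.
Shifts {Wed-AM, Thu-AM, Fri-PM, Sat-AM, Sun-AM} need 7 worker-slots in total, but the pickers available for any of those shifts (Huang, Mbeki, Wu, and Ibarra) can supply at most 6 among them. So no valid schedule exists.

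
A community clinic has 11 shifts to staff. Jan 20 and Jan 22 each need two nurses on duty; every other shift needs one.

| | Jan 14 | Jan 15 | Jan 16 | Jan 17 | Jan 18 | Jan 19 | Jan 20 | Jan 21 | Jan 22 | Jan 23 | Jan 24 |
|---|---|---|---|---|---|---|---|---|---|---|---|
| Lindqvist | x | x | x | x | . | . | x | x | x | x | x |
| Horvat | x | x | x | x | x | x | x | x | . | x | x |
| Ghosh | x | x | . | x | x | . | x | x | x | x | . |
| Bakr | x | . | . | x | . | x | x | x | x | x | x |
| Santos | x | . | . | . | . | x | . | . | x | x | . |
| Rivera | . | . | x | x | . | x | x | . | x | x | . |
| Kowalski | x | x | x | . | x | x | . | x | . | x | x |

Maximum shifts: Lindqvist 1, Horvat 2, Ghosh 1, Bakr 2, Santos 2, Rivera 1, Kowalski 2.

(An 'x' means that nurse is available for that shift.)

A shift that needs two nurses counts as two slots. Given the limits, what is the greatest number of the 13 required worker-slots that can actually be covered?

11

Total capacity across all nurses is 1+2+1+2+2+1+2 = 11, and 13 slots are needed, so at most 11 can be filled.
An assignment achieving 11: Jan 14→Santos, Jan 15→Lindqvist, Jan 16→Horvat, Jan 17→Ghosh, Jan 18→Horvat, Jan 19→Bakr, Jan 20→Rivera, Jan 21→Kowalski, Jan 22→Santos, Jan 23→Kowalski, Jan 24→Bakr.
Loads: Lindqvist 1/1, Horvat 2/2, Ghosh 1/1, Bakr 2/2, Santos 2/2, Rivera 1/1, Kowalski 2/2.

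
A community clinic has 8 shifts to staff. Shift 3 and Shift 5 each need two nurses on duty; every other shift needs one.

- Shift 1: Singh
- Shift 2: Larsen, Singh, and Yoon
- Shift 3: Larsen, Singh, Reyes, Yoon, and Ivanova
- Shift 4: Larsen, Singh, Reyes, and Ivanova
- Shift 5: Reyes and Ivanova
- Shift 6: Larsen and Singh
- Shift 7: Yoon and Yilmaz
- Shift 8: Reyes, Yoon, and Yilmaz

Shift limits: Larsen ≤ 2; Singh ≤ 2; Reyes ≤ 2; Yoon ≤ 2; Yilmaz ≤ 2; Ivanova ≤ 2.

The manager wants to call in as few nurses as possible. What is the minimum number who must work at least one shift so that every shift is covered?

10 slots to fill and no one can take more than 2, so at least ⌈10/2⌉ = 5 nurses are needed.
Larsen, Singh, Reyes, Yoon, and Ivanova alone can cover everything: Shift 1→Singh, Shift 2→Larsen, Shift 3→Yoon+Ivanova, Shift 4→Singh, Shift 5→Reyes+Ivanova, Shift 6→Larsen, Shift 7→Yoon, Shift 8→Reyes.

5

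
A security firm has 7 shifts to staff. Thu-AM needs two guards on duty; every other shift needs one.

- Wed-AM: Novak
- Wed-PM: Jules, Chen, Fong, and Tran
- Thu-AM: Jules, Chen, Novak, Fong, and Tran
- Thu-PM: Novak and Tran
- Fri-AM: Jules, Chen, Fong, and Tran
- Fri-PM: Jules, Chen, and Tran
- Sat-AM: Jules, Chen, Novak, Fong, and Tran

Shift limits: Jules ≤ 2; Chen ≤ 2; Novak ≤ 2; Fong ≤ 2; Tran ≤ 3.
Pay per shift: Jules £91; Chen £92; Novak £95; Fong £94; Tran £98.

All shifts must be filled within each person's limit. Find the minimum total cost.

£744

Wed-AM can only be covered by Novak, so that assignment is forced.
Picking the cheapest available guard for each shift independently would cost £737, but that ignores the shift limits.
An optimal schedule: Wed-AM→Novak, Wed-PM→Jules, Thu-AM→Chen+Fong, Thu-PM→Novak, Fri-AM→Chen, Fri-PM→Jules, Sat-AM→Fong.
Total: 95 + 91 + 92 + 94 + 95 + 92 + 91 + 94 = £744.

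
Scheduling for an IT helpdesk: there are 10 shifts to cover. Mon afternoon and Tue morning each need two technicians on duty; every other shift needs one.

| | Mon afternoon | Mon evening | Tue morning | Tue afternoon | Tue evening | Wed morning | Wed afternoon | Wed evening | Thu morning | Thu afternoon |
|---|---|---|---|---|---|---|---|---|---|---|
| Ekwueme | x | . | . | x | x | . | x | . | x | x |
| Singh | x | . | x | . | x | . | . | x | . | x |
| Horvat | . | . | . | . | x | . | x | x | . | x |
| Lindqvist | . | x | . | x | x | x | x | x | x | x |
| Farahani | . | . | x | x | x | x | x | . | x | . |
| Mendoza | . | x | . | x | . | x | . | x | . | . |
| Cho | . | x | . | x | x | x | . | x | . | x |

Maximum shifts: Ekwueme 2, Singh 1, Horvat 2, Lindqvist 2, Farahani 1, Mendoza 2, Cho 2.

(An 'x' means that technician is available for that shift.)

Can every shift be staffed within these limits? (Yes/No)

Total capacity is 12 and 12 slots are needed, so capacity alone doesn't rule it out.
Shifts {Mon afternoon, Tue morning} need 4 worker-slots in total, but the technicians available for any of those shifts (Ekwueme, Singh, and Farahani) can supply at most 3 among them. So no valid schedule exists.

No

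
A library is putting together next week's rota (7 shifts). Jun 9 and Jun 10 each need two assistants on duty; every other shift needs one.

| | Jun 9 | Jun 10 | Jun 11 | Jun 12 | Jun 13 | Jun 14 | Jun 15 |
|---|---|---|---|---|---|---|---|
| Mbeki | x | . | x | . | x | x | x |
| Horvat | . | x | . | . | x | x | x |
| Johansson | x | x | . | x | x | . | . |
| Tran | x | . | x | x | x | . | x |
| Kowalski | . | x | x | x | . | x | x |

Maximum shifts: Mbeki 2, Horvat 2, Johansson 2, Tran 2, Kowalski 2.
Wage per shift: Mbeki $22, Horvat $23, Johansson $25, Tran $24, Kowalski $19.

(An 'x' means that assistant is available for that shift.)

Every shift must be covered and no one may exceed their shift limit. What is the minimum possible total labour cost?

$201

Picking the cheapest available assistant for each shift independently would cost $186, but that ignores the shift limits.
An optimal schedule: Jun 9→Mbeki+Tran, Jun 10→Kowalski+Horvat, Jun 11→Kowalski, Jun 12→Tran, Jun 13→Johansson, Jun 14→Mbeki, Jun 15→Horvat.
Total: 22 + 24 + 19 + 23 + 19 + 24 + 25 + 22 + 23 = $201.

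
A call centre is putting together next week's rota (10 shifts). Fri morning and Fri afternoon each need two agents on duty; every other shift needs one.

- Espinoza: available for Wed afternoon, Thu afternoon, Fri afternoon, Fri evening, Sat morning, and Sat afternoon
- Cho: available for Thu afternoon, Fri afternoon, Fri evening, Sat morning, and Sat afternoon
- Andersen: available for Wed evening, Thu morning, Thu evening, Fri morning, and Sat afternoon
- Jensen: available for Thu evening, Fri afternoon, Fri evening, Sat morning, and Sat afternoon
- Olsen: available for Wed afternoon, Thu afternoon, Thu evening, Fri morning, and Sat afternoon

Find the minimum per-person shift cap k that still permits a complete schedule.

3

With 5 agents and 12 worker-slots to fill, someone must work at least ⌈12/5⌉ = 3 shifts, so k ≥ 3.
k = 3 works: Wed afternoon→Espinoza, Wed evening→Andersen, Thu morning→Andersen, Thu afternoon→Espinoza, Thu evening→Jensen, Fri morning→Andersen+Olsen, Fri afternoon→Espinoza+Cho, Fri evening→Cho, Sat morning→Cho, Sat afternoon→Jensen.
Loads: Espinoza 3, Cho 3, Andersen 3, Jensen 2, Olsen 1 — all ≤ 3.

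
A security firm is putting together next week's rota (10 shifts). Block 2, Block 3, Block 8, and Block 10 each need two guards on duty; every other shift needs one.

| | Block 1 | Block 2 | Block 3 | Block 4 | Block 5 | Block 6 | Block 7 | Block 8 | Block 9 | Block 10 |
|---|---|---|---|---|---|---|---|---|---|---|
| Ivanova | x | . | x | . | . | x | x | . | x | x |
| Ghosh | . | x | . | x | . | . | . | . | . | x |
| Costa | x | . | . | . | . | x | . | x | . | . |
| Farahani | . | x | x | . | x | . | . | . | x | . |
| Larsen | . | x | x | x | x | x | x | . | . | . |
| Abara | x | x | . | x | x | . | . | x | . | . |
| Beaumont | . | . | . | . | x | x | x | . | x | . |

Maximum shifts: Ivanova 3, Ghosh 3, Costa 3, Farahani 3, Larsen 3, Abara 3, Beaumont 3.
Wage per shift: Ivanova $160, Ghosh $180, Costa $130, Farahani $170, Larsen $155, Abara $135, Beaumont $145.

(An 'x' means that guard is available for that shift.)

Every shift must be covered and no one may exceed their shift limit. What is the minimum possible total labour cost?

$2040

Block 8 can only be covered by Costa and Abara, so that assignment is forced.
Block 10 can only be covered by Ivanova and Ghosh, so that assignment is forced.
Picking the cheapest available guard for each shift independently would cost $2030, but that ignores the shift limits.
An optimal schedule: Block 1→Costa, Block 2→Abara+Larsen, Block 3→Larsen+Ivanova, Block 4→Abara, Block 5→Beaumont, Block 6→Costa, Block 7→Beaumont, Block 8→Costa+Abara, Block 9→Beaumont, Block 10→Ivanova+Ghosh.
Total: 130 + 135 + 155 + 155 + 160 + 135 + 145 + 130 + 145 + 130 + 135 + 145 + 160 + 180 = $2040.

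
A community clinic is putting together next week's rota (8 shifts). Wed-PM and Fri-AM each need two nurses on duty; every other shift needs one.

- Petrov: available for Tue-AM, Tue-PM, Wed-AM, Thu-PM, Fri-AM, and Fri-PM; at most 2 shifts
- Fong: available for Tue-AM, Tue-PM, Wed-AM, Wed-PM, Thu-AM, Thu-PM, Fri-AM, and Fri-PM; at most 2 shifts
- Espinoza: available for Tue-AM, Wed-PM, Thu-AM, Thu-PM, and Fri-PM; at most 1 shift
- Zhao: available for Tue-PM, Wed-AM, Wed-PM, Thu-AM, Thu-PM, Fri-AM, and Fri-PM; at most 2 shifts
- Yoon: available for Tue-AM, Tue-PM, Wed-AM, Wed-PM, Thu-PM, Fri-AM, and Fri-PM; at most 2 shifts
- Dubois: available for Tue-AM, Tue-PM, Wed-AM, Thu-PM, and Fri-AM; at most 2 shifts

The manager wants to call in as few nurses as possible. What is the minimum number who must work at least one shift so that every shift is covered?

5

10 slots to fill and no one can take more than 2, so at least ⌈10/2⌉ = 5 nurses are needed.
Petrov, Fong, Zhao, Yoon, and Dubois alone can cover everything: Tue-AM→Petrov, Tue-PM→Zhao, Wed-AM→Yoon, Wed-PM→Fong+Zhao, Thu-AM→Fong, Thu-PM→Dubois, Fri-AM→Yoon+Dubois, Fri-PM→Petrov.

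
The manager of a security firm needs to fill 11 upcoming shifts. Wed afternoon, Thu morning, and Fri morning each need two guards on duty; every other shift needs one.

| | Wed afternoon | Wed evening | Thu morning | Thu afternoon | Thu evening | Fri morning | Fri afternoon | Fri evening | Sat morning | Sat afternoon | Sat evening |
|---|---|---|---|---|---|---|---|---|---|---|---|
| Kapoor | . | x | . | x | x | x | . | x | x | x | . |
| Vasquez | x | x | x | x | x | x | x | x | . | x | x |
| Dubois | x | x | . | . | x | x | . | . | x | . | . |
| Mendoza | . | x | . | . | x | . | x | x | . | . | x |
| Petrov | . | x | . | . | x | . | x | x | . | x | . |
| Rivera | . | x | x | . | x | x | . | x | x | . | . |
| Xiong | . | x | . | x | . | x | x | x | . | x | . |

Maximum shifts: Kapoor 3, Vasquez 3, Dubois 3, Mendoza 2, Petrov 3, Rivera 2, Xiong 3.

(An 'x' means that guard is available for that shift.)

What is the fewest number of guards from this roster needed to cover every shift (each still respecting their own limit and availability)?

14 slots to fill and no one can take more than 3, so at least ⌈14/3⌉ = 5 guards are needed.
Kapoor, Vasquez, Dubois, Petrov, and Rivera alone can cover everything: Wed afternoon→Vasquez+Dubois, Wed evening→Dubois, Thu morning→Vasquez+Rivera, Thu afternoon→Kapoor, Thu evening→Petrov, Fri morning→Dubois+Rivera, Fri afternoon→Petrov, Fri evening→Petrov, Sat morning→Kapoor, Sat afternoon→Kapoor, Sat evening→Vasquez.

5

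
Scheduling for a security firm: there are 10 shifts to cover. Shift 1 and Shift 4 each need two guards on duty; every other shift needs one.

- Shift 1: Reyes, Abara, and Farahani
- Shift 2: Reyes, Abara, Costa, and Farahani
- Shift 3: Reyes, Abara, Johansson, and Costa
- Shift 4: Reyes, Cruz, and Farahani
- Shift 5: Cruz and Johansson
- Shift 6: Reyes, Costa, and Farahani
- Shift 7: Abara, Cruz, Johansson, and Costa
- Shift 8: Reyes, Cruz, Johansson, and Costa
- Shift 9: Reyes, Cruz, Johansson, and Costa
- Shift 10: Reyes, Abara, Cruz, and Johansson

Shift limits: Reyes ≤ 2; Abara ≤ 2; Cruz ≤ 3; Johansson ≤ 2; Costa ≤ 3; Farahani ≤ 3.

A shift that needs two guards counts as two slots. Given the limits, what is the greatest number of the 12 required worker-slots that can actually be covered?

Total capacity across all guards is 2+2+3+2+3+3 = 15, and 12 slots are needed, so at most 12 can be filled.
An assignment achieving 12: Shift 1→Reyes+Abara, Shift 2→Abara, Shift 3→Johansson, Shift 4→Reyes+Cruz, Shift 5→Cruz, Shift 6→Costa, Shift 7→Cruz, Shift 8→Costa, Shift 9→Costa, Shift 10→Johansson.
Loads: Reyes 2/2, Abara 2/2, Cruz 3/3, Johansson 2/2, Costa 3/3, Farahani 0/3.

12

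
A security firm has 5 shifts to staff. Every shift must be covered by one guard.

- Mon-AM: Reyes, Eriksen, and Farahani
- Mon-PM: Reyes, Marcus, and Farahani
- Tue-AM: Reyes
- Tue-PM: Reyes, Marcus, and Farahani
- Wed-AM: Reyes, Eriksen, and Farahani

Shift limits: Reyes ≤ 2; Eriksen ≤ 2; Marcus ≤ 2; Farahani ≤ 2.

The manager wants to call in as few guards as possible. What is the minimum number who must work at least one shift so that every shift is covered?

3

5 slots to fill and no one can take more than 2, so at least ⌈5/2⌉ = 3 guards are needed.
Reyes, Eriksen, and Marcus alone can cover everything: Mon-AM→Reyes, Mon-PM→Marcus, Tue-AM→Reyes, Tue-PM→Marcus, Wed-AM→Eriksen.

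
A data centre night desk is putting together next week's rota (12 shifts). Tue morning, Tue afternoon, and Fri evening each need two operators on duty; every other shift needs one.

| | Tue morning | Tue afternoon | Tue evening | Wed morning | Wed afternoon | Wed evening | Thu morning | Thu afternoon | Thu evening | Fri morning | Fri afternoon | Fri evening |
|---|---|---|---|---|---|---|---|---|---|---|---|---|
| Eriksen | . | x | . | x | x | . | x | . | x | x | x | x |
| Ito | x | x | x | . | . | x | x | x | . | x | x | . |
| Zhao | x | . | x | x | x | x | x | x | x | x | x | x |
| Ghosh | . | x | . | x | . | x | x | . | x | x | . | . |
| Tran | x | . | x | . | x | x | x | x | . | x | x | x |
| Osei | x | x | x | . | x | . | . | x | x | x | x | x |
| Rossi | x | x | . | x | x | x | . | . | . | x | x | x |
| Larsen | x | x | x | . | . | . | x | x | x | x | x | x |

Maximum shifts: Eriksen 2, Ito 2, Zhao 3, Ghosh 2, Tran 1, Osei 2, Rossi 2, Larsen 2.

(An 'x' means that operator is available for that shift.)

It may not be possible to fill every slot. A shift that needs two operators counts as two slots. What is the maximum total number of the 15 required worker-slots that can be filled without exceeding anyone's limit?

15

Total capacity across all operators is 2+2+3+2+1+2+2+2 = 16, and 15 slots are needed, so at most 15 can be filled.
An assignment achieving 15: Tue morning→Zhao+Tran, Tue afternoon→Ghosh+Osei, Tue evening→Ito, Wed morning→Eriksen, Wed afternoon→Eriksen, Wed evening→Ito, Thu morning→Ghosh, Thu afternoon→Zhao, Thu evening→Zhao, Fri morning→Larsen, Fri afternoon→Rossi, Fri evening→Osei+Rossi.
Loads: Eriksen 2/2, Ito 2/2, Zhao 3/3, Ghosh 2/2, Tran 1/1, Osei 2/2, Rossi 2/2, Larsen 1/2.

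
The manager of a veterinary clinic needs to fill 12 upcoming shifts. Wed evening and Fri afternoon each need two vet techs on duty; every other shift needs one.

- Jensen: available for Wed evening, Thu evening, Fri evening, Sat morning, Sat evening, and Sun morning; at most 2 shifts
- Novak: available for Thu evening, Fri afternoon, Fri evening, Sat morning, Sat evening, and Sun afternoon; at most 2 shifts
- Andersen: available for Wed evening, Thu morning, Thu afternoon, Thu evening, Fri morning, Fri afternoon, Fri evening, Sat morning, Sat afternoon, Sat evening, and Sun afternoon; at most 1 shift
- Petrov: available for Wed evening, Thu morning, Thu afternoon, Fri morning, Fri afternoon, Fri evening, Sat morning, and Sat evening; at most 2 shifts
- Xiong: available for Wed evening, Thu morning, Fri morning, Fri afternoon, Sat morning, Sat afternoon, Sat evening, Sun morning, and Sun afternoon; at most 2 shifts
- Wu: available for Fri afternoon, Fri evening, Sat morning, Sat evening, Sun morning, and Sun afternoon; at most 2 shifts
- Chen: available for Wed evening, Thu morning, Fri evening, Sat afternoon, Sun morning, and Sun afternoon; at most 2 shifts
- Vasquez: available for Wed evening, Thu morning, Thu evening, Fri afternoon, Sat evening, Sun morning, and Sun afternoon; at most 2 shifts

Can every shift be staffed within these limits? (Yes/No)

Yes

One valid schedule: Wed evening→Chen+Vasquez, Thu morning→Petrov, Thu afternoon→Andersen, Thu evening→Jensen, Fri morning→Petrov, Fri afternoon→Wu+Vasquez, Fri evening→Novak, Sat morning→Novak, Sat afternoon→Xiong, Sat evening→Wu, Sun morning→Jensen, Sun afternoon→Xiong.
Loads: Jensen 2/2, Novak 2/2, Andersen 1/1, Petrov 2/2, Xiong 2/2, Wu 2/2, Chen 1/2, Vasquez 2/2 — all within limits.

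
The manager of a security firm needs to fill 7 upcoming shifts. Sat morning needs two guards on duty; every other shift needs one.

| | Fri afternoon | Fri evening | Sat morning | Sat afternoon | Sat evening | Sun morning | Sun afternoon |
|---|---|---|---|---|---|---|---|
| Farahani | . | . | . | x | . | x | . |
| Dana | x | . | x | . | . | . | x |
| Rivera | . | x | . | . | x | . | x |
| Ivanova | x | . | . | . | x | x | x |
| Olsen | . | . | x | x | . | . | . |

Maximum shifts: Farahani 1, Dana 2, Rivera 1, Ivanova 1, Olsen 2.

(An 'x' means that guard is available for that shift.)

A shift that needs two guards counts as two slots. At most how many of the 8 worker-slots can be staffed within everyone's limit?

7

Total capacity across all guards is 1+2+1+1+2 = 7, and 8 slots are needed, so at most 7 can be filled.
An assignment achieving 7: Fri afternoon→Dana, Fri evening→Rivera, Sat morning→Dana+Olsen, Sat afternoon→Olsen, Sat evening→Ivanova, Sun morning→Farahani.
Loads: Farahani 1/1, Dana 2/2, Rivera 1/1, Ivanova 1/1, Olsen 2/2.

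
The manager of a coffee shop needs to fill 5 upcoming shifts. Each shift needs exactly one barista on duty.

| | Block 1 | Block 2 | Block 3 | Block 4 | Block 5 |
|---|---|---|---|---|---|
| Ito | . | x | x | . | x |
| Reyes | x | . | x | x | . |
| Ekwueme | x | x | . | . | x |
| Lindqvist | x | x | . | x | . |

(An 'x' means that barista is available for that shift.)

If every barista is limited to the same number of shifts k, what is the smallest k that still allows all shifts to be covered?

2

With 4 baristas and 5 worker-slots to fill, someone must work at least ⌈5/4⌉ = 2 shifts, so k ≥ 2.
k = 2 works: Block 1→Reyes, Block 2→Ekwueme, Block 3→Ito, Block 4→Reyes, Block 5→Ito.
Loads: Ito 2, Reyes 2, Ekwueme 1, Lindqvist 0 — all ≤ 2.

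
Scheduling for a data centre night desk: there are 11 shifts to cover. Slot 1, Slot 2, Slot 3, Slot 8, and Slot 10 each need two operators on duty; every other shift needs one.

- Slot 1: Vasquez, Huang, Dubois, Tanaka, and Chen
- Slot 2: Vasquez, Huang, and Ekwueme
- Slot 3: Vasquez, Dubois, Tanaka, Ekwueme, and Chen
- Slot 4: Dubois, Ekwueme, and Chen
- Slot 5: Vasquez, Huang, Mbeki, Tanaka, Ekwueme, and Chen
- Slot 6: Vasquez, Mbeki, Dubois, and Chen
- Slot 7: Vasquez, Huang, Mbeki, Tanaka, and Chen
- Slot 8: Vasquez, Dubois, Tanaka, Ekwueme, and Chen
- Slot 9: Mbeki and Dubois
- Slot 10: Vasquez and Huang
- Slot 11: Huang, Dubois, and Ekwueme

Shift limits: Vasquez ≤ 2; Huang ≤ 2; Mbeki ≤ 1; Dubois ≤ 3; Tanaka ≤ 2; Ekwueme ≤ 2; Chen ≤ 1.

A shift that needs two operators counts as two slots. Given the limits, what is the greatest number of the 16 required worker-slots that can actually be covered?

13

Total capacity across all operators is 2+2+1+3+2+2+1 = 13, and 16 slots are needed, so at most 13 can be filled.
An assignment achieving 13: Slot 1→Tanaka+Chen, Slot 2→Vasquez+Huang, Slot 3→Tanaka+Ekwueme, Slot 4→Dubois, Slot 6→Dubois, Slot 8→Ekwueme, Slot 9→Mbeki, Slot 10→Vasquez+Huang, Slot 11→Dubois.
Loads: Vasquez 2/2, Huang 2/2, Mbeki 1/1, Dubois 3/3, Tanaka 2/2, Ekwueme 2/2, Chen 1/1.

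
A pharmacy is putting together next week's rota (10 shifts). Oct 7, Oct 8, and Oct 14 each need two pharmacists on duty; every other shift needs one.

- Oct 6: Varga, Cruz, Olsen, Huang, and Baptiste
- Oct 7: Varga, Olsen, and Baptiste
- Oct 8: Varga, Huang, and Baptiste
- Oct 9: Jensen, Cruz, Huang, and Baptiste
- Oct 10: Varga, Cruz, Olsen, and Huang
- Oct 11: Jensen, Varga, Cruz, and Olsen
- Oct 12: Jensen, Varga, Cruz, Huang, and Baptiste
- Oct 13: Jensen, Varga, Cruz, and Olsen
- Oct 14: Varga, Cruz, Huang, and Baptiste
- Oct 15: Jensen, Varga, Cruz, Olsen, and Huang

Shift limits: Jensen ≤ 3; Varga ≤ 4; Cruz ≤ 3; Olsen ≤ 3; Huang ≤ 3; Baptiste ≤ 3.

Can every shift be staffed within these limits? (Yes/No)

Yes

One valid schedule: Oct 6→Varga, Oct 7→Varga+Olsen, Oct 8→Varga+Huang, Oct 9→Jensen, Oct 10→Varga, Oct 11→Jensen, Oct 12→Cruz, Oct 13→Jensen, Oct 14→Cruz+Huang, Oct 15→Cruz.
Loads: Jensen 3/3, Varga 4/4, Cruz 3/3, Olsen 1/3, Huang 2/3, Baptiste 0/3 — all within limits.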